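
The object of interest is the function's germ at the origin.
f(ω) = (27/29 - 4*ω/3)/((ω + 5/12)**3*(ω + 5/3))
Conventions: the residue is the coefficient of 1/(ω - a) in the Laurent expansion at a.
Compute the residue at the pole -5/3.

At the order-1 pole -5/3 set g(ω) = (ω - (-5/3))*f(ω) = (27/29 - 4*ω/3)/(ω + 5/12)**3.
Simple pole: residue = g(a) at a = -5/3, which is -52672/32625.

The residue is -52672/32625.


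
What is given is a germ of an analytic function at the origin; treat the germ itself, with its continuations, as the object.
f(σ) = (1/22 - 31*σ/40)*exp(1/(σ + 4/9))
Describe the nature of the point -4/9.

The point is an essential singularity.

The exponent 1/(σ - (-4/9)) has a pole at -4/9, so exp(1/(σ - (-4/9))) takes every nonzero value near it: an essential singularity (not a pole of any order).


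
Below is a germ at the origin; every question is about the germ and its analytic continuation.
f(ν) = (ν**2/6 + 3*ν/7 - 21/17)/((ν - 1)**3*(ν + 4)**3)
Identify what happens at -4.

The denominator factor ν + 4 vanishes at -4 and appears to the power 3; the numerator there equals -101/357, nonzero, and no other factor vanishes.
Hence a pole whose order is the multiplicity, 3.

The point is a pole of order 3.


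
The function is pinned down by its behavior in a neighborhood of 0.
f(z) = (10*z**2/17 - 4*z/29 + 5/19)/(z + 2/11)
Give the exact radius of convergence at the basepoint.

Denominator factor (z + 2/11): pole of order 1 at -2/11, modulus 2/11.
The radius of convergence is the smallest modulus among the singular points: 2/11.

The radius of convergence is 2/11.


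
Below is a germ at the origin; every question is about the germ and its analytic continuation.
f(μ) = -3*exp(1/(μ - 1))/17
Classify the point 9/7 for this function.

There is no denominator, hence no pole anywhere.
The essential point of exp(1/(μ - (1))) is 1, not 9/7.
So the germ continues analytically to 9/7.

The point is a regular point.


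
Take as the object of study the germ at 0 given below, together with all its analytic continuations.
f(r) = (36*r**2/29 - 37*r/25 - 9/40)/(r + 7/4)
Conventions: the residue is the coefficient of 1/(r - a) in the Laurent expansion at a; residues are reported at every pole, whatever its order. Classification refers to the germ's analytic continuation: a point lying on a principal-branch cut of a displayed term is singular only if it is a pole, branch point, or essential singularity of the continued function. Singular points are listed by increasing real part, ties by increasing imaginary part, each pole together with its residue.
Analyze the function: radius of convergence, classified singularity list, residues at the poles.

Denominator factor (r + 7/4): pole of order 1 at -7/4, modulus 7/4.
The radius of convergence is the smallest modulus among the singular points: 7/4.
At the order-1 pole -7/4 set g(r) = (r - (-7/4))*f(r) = 36*r**2/29 - 37*r/25 - 9/40.
Simple pole: residue = g(a) at a = -7/4, which is 35767/5800.

Radius of convergence at 0: 7/4.
At -7/4: a pole of order 1; residue 35767/5800.


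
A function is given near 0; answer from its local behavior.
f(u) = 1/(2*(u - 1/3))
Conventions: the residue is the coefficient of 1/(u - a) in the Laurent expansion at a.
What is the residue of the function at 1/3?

At the order-1 pole 1/3 set g(u) = (u - (1/3))*f(u) = 1/2.
Simple pole: residue = g(a) at a = 1/3, which is 1/2.

The residue is 1/2.


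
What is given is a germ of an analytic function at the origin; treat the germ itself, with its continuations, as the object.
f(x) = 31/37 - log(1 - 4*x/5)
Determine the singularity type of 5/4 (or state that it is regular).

The term (-1)*log(1 - x/(5/4)) has argument 1 - 5/4/(5/4) = 0 at 5/4: a logarithmic (infinitely-sheeted) branch point; the remaining terms are analytic or single-valued there.

The point is a logarithmic branch point.


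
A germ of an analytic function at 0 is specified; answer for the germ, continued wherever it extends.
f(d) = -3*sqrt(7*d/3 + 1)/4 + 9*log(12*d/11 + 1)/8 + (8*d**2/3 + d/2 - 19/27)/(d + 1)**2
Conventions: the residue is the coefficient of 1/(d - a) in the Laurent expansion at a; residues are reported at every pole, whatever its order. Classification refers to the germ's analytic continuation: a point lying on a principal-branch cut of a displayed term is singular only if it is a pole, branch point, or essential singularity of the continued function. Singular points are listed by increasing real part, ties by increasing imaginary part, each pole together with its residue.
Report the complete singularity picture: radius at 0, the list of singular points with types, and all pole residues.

Radius of convergence at 0: 3/7.
At -1: a pole of order 2; residue -29/6.
At -11/12: a logarithmic branch point.
At -3/7: an algebraic (square-root) branch point.

Denominator factor (d + 1)^2: pole of order 2 at -1, modulus 1.
Branch term (9/8)*log(1 - d/(-11/12)): its argument vanishes at d = -11/12, a logarithmic branch point, modulus 11/12.
Branch term (-3/4)*sqrt(1 - d/(-3/7)): its argument vanishes at d = -3/7, a square-root branch point, modulus 3/7.
The radius of convergence is the smallest modulus among the singular points: 3/7.
The branch terms are analytic at -1 and contribute nothing to the residue; only the rational part matters.
At the order-2 pole -1 set g(d) = (d - (-1))^2*(rational part) = 8*d**2/3 + d/2 - 19/27.
Order-2 pole: residue = g'(a); g'(-1) = -29/6, so the residue is -29/6.
List the singular points by increasing real part (a conjugate pair: the negative imaginary part first).


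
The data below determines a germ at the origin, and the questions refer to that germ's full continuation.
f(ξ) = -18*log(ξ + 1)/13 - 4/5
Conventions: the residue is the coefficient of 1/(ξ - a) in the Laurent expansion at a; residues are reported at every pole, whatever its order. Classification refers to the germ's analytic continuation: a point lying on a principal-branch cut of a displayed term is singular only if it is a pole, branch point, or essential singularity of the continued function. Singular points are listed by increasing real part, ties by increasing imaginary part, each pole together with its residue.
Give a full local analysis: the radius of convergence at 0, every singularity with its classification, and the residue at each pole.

Radius of convergence at 0: 1.
At -1: a logarithmic branch point.

Branch term (-18/13)*log(1 - ξ/(-1)): its argument vanishes at ξ = -1, a logarithmic branch point, modulus 1.
The radius of convergence is the smallest modulus among the singular points: 1.


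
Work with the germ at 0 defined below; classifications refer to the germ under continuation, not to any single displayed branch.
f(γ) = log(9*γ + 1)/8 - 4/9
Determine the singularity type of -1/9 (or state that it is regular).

The point is a logarithmic branch point.

The term (1/8)*log(1 - γ/(-1/9)) has argument 1 - -1/9/(-1/9) = 0 at -1/9: a logarithmic (infinitely-sheeted) branch point; the remaining terms are analytic or single-valued there.


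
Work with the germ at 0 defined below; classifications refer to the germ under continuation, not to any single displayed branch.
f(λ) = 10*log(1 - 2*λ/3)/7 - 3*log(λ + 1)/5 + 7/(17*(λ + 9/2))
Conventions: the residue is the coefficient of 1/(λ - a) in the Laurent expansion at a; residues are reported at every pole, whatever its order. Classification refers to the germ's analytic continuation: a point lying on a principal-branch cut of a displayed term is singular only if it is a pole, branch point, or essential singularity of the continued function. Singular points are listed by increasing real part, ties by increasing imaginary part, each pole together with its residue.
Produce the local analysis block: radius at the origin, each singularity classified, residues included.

Denominator factor (λ + 9/2): pole of order 1 at -9/2, modulus 9/2.
Branch term (10/7)*log(1 - λ/(3/2)): its argument vanishes at λ = 3/2, a logarithmic branch point, modulus 3/2.
Branch term (-3/5)*log(1 - λ/(-1)): its argument vanishes at λ = -1, a logarithmic branch point, modulus 1.
The radius of convergence is the smallest modulus among the singular points: 1.
The branch terms are analytic at -9/2 and contribute nothing to the residue; only the rational part matters.
At the order-1 pole -9/2 set g(λ) = (λ - (-9/2))*(rational part) = 7/17.
Simple pole: residue = g(a) at a = -9/2, which is 7/17.
List the singular points by increasing real part (a conjugate pair: the negative imaginary part first).

Radius of convergence at 0: 1.
At -9/2: a pole of order 1; residue 7/17.
At -1: a logarithmic branch point.
At 3/2: a logarithmic branch point.


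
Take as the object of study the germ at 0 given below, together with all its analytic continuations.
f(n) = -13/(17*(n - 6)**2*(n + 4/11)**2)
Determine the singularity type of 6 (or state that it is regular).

The point is a pole of order 2.

The denominator factor n - 6 vanishes at 6 and appears to the power 2; the numerator there equals -13/17, nonzero, and no other factor vanishes.
Hence a pole whose order is the multiplicity, 2.


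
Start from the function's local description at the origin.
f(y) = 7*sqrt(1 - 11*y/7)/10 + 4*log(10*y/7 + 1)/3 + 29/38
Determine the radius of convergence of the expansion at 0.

Branch term (4/3)*log(1 - y/(-7/10)): its argument vanishes at y = -7/10, a logarithmic branch point, modulus 7/10.
Branch term (7/10)*sqrt(1 - y/(7/11)): its argument vanishes at y = 7/11, a square-root branch point, modulus 7/11.
The radius of convergence is the smallest modulus among the singular points: 7/11.

The radius of convergence is 7/11.


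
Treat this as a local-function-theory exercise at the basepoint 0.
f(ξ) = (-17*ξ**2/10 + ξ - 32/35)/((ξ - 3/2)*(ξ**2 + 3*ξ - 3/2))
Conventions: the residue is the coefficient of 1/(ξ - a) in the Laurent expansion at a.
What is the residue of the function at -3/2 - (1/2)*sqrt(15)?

The residue is -398/735 - (1397/7350)*sqrt(15).

The factor ξ**2 + 3*ξ - 3/2 splits as (ξ - a)(ξ - a') with a = -3/2 - (1/2)*sqrt(15), a' = -3/2 + (1/2)*sqrt(15). At the order-1 pole a set g(ξ) = (ξ - a)*f(ξ) = [(-17*ξ**2/10 + ξ - 32/35)/(ξ - 3/2)] / (ξ - a').
Simple pole: residue = g(a) at a = -3/2 - (1/2)*sqrt(15), which is -398/735 - (1397/7350)*sqrt(15).


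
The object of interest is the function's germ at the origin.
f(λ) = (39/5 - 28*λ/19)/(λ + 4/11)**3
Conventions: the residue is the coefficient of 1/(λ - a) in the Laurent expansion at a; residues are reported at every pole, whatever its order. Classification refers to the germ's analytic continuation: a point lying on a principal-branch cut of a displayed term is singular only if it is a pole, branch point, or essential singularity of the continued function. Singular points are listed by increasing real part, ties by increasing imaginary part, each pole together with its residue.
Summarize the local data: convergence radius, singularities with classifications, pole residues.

Radius of convergence at 0: 4/11.
At -4/11: a pole of order 3; residue 0.

Denominator factor (λ + 4/11)^3: pole of order 3 at -4/11, modulus 4/11.
The radius of convergence is the smallest modulus among the singular points: 4/11.
At the order-3 pole -4/11 set g(λ) = (λ - (-4/11))^3*f(λ) = 39/5 - 28*λ/19.
Order-3 pole: residue = g''(a)/2; g''(-4/11) = 0, so the residue is 0.


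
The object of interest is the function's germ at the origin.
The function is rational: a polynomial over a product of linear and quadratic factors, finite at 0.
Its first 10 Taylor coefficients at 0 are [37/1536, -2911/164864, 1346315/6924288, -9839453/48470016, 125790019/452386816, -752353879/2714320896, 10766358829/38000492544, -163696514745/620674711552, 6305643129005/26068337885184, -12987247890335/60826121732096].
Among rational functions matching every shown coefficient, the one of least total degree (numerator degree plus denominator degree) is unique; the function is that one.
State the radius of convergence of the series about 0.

The radius of convergence is -5/7 + (1/7)*sqrt(221).

No rational of total degree below 8 reproduces all 10 coefficients; solving the [2/6] Pade equations on them gives f(ω) = (-32*ω**2/3 - 12*ω/23 - 37/24)/(ω**2 - 10*ω/7 - 4)**3, whose expansion matches every shown term.
Denominator factor (ω**2 - 10*ω/7 - 4)^3: discriminant 884/49, real irrational roots 5/7 + (1/7)*sqrt(221) and 5/7 - (1/7)*sqrt(221); poles of order 3, moduli 5/7 + (1/7)*sqrt(221) and -5/7 + (1/7)*sqrt(221).
The radius of convergence is the smallest modulus among the singular points: -5/7 + (1/7)*sqrt(221).


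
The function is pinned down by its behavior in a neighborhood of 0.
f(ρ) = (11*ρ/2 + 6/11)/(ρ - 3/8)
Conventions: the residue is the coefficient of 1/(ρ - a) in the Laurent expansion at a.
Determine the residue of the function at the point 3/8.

The residue is 459/176.

At the order-1 pole 3/8 set g(ρ) = (ρ - (3/8))*f(ρ) = 11*ρ/2 + 6/11.
Simple pole: residue = g(a) at a = 3/8, which is 459/176.


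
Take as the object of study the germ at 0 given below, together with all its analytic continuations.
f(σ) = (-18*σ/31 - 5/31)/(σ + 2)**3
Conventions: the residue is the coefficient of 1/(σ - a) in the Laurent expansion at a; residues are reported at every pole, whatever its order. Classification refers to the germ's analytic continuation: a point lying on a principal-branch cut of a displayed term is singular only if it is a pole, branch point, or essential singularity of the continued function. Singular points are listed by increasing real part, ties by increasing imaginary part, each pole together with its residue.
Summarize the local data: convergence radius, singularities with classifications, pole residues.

Radius of convergence at 0: 2.
At -2: a pole of order 3; residue 0.

Denominator factor (σ + 2)^3: pole of order 3 at -2, modulus 2.
The radius of convergence is the smallest modulus among the singular points: 2.
At the order-3 pole -2 set g(σ) = (σ - (-2))^3*f(σ) = -18*σ/31 - 5/31.
Order-3 pole: residue = g''(a)/2; g''(-2) = 0, so the residue is 0.


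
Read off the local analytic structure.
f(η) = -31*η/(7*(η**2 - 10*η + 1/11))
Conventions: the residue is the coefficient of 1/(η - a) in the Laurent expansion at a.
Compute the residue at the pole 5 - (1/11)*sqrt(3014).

The residue is -31/14 + (155/3836)*sqrt(3014).

The factor η**2 - 10*η + 1/11 splits as (η - a)(η - a') with a = 5 - (1/11)*sqrt(3014), a' = 5 + (1/11)*sqrt(3014). At the order-1 pole a set g(η) = (η - a)*f(η) = [-31*η/7] / (η - a').
Simple pole: residue = g(a) at a = 5 - (1/11)*sqrt(3014), which is -31/14 + (155/3836)*sqrt(3014).


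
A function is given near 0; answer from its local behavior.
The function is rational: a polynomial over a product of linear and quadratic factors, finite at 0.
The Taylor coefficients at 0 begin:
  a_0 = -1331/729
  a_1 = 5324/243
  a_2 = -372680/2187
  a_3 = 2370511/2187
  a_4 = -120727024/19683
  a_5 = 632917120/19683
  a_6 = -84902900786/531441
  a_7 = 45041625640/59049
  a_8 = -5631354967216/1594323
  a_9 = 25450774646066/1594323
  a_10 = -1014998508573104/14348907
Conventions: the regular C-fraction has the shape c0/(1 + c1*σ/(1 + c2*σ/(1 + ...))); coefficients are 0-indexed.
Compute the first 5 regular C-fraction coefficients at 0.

The regular C-fraction coefficients are [-1331/729, 12, -38/9, 3571/1368, -475777/542792].

Taylor coefficients (read off): a_0 = -1331/729, a_1 = 5324/243, a_2 = -372680/2187, a_3 = 2370511/2187, a_4 = -120727024/19683.
c0 = a_0 = -1331/729. Peel one level at a time: if S = 1 + c*σ/S' with S'(0) = 1, then c is the σ-coefficient of S and S' = c*σ/(S - 1).
S_1 = c0/f = 1 + (12)*σ + (152/3)*σ^2 + ...; c1 = 12.
S_2 = c1*σ/(S_1 - 1) = 1 + (-38/9)*σ + (3571/324)*σ^2 + ...; c2 = -38/9.
S_3 = c2*σ/(S_2 - 1) = 1 + (3571/1368)*σ + (475777/207936)*σ^2 + ...; c3 = 3571/1368.
S_4 = c3*σ/(S_3 - 1) = 1 + (-475777/542792)*σ + ...; c4 = -475777/542792.


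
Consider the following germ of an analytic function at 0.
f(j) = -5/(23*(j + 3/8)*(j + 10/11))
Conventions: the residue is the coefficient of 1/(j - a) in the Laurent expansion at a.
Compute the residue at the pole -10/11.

At the order-1 pole -10/11 set g(j) = (j - (-10/11))*f(j) = -5/(23*(j + 3/8)).
Simple pole: residue = g(a) at a = -10/11, which is 440/1081.

The residue is 440/1081.


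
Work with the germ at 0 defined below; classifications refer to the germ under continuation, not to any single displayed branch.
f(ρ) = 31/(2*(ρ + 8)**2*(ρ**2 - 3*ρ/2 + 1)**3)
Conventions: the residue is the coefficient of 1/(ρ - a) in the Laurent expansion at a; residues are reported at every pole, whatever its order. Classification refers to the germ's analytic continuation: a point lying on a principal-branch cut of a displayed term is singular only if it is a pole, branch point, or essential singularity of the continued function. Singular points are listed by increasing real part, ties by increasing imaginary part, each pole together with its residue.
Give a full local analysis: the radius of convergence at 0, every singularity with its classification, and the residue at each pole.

Radius of convergence at 0: 1.
At -8: a pole of order 2; residue 465/20087452.
At (3/4) - ((1/4)*sqrt(7))*i: a pole of order 3; residue (-465/40174904) + ((32056635/281224328)*sqrt(7))*i.
At (3/4) + ((1/4)*sqrt(7))*i: a pole of order 3; residue (-465/40174904) - ((32056635/281224328)*sqrt(7))*i.


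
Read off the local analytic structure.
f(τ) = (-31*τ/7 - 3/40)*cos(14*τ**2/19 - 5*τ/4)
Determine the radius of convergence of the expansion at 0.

The factor cos(14*τ**2/19 - 5*τ/4) is entire and contributes no finite singular point.
The polynomial part has no poles.
No finite singular points: the Taylor series at 0 converges everywhere.

The radius of convergence is infinite.


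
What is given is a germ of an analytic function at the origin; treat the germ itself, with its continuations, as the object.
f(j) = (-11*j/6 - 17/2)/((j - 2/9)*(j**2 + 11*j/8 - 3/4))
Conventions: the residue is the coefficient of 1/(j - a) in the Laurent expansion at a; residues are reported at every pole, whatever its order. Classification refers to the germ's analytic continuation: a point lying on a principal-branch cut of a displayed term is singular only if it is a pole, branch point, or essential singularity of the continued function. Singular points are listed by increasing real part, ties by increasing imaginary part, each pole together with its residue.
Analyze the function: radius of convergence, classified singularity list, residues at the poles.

Radius of convergence at 0: 2/9.
At -11/16 - (1/16)*sqrt(313): a pole of order 1; residue -1443/128 + (22881/40064)*sqrt(313).
At 2/9: a pole of order 1; residue 1443/64.
At -11/16 + (1/16)*sqrt(313): a pole of order 1; residue -1443/128 - (22881/40064)*sqrt(313).

Denominator factor (j**2 + 11*j/8 - 3/4): discriminant 313/64, real irrational roots -11/16 + (1/16)*sqrt(313) and -11/16 - (1/16)*sqrt(313); poles of order 1, moduli -11/16 + (1/16)*sqrt(313) and 11/16 + (1/16)*sqrt(313).
Denominator factor (j - 2/9): pole of order 1 at 2/9, modulus 2/9.
The radius of convergence is the smallest modulus among the singular points: 2/9.
The factor j**2 + 11*j/8 - 3/4 splits as (j - a)(j - a') with a = -11/16 - (1/16)*sqrt(313), a' = -11/16 + (1/16)*sqrt(313). At the order-1 pole a set g(j) = (j - a)*f(j) = [(-11*j/6 - 17/2)/(j - 2/9)] / (j - a').
Simple pole: residue = g(a) at a = -11/16 - (1/16)*sqrt(313), which is -1443/128 + (22881/40064)*sqrt(313).
At the order-1 pole 2/9 set g(j) = (j - (2/9))*f(j) = (-11*j/6 - 17/2)/(j**2 + 11*j/8 - 3/4).
Simple pole: residue = g(a) at a = 2/9, which is 1443/64.
The factor j**2 + 11*j/8 - 3/4 splits as (j - a)(j - a') with a = -11/16 + (1/16)*sqrt(313), a' = -11/16 - (1/16)*sqrt(313). At the order-1 pole a set g(j) = (j - a)*f(j) = [(-11*j/6 - 17/2)/(j - 2/9)] / (j - a').
Simple pole: residue = g(a) at a = -11/16 + (1/16)*sqrt(313), which is -1443/128 - (22881/40064)*sqrt(313).
List the singular points by increasing real part (a conjugate pair: the negative imaginary part first).


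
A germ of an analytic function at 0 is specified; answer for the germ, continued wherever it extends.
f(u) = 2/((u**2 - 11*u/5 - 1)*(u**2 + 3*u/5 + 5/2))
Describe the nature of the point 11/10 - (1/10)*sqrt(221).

The denominator factor u**2 - 11*u/5 - 1 vanishes at 11/10 - (1/10)*sqrt(221) and appears to the power 1; the numerator there equals 2, nonzero, and no other factor vanishes.
Hence a pole whose order is the multiplicity, 1.

The point is a pole of order 1.


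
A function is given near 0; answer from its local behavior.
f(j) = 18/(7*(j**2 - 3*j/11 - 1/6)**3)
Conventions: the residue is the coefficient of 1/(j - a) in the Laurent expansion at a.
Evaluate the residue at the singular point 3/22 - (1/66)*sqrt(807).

The factor j**2 - 3*j/11 - 1/6 splits as (j - a)(j - a') with a = 3/22 - (1/66)*sqrt(807), a' = 3/22 + (1/66)*sqrt(807). At the order-3 pole a set g(j) = (j - a)^3*f(j) = [18/7] / (j - a')^3.
Order-3 pole: residue = g''(a)/2; g''(3/22 - (1/66)*sqrt(807)) = -(313083144/136255763)*sqrt(807), so the residue is -(156541572/136255763)*sqrt(807).

The residue is -(156541572/136255763)*sqrt(807).


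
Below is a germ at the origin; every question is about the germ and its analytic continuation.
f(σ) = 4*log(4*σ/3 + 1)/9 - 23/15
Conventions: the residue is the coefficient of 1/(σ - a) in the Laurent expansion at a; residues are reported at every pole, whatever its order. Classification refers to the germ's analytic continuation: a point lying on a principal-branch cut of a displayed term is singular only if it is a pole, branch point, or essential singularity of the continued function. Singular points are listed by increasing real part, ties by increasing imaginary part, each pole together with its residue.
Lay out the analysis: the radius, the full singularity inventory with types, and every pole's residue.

Branch term (4/9)*log(1 - σ/(-3/4)): its argument vanishes at σ = -3/4, a logarithmic branch point, modulus 3/4.
The radius of convergence is the smallest modulus among the singular points: 3/4.

Radius of convergence at 0: 3/4.
At -3/4: a logarithmic branch point.


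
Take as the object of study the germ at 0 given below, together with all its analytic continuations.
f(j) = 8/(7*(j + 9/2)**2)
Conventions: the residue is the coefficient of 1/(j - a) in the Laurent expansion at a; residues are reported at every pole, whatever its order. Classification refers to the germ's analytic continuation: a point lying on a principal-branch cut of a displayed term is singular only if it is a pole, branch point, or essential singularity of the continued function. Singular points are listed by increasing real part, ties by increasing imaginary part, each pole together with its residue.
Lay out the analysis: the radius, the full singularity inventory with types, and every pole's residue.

Radius of convergence at 0: 9/2.
At -9/2: a pole of order 2; residue 0.

Denominator factor (j + 9/2)^2: pole of order 2 at -9/2, modulus 9/2.
The radius of convergence is the smallest modulus among the singular points: 9/2.
At the order-2 pole -9/2 set g(j) = (j - (-9/2))^2*f(j) = 8/7.
Order-2 pole: residue = g'(a); g'(-9/2) = 0, so the residue is 0.


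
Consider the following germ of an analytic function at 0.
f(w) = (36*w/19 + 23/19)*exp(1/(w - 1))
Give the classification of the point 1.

The exponent 1/(w - (1)) has a pole at 1, so exp(1/(w - (1))) takes every nonzero value near it: an essential singularity (not a pole of any order).

The point is an essential singularity.


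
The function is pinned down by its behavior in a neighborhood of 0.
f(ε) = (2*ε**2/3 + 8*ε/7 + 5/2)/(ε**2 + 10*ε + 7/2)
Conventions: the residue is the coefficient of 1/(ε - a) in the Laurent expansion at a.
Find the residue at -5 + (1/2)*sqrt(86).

The residue is -58/21 + (389/1204)*sqrt(86).

The factor ε**2 + 10*ε + 7/2 splits as (ε - a)(ε - a') with a = -5 + (1/2)*sqrt(86), a' = -5 - (1/2)*sqrt(86). At the order-1 pole a set g(ε) = (ε - a)*f(ε) = [2*ε**2/3 + 8*ε/7 + 5/2] / (ε - a').
Simple pole: residue = g(a) at a = -5 + (1/2)*sqrt(86), which is -58/21 + (389/1204)*sqrt(86).


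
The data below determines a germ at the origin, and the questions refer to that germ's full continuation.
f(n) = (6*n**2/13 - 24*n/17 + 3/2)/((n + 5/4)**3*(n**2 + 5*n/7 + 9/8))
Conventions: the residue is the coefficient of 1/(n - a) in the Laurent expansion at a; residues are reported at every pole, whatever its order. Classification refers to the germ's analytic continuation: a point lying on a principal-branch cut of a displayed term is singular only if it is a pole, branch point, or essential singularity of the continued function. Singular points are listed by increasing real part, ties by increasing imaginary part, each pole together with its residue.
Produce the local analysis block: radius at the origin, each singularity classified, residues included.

Denominator factor (n + 5/4)^3: pole of order 3 at -5/4, modulus 5/4.
Denominator factor (n**2 + 5*n/7 + 9/8): discriminant -391/98, complex-conjugate roots (-5/14) + ((1/28)*sqrt(782))*i and (-5/14) - ((1/28)*sqrt(782))*i; poles of order 1, moduli (3/4)*sqrt(2) and (3/4)*sqrt(2).
The radius of convergence is the smallest modulus among the singular points: (3/4)*sqrt(2).
At the order-3 pole -5/4 set g(n) = (n - (-5/4))^3*f(n) = (6*n**2/13 - 24*n/17 + 3/2)/(n**2 + 5*n/7 + 9/8).
Order-3 pole: residue = g''(a)/2; g''(-5/4) = -27110272/66468623, so the residue is -13555136/66468623.
The factor n**2 + 5*n/7 + 9/8 splits as (n - a)(n - a') with a = (-5/14) - ((1/28)*sqrt(782))*i, a' = (-5/14) + ((1/28)*sqrt(782))*i. At the order-1 pole a set g(n) = (n - a)*f(n) = [(6*n**2/13 - 24*n/17 + 3/2)/(n + 5/4)**3] / (n - a').
Simple pole: residue = g(a) at a = (-5/14) - ((1/28)*sqrt(782))*i, which is (6777568/66468623) - ((447793136/25989231593)*sqrt(782))*i.
The factor n**2 + 5*n/7 + 9/8 splits as (n - a)(n - a') with a = (-5/14) + ((1/28)*sqrt(782))*i, a' = (-5/14) - ((1/28)*sqrt(782))*i. At the order-1 pole a set g(n) = (n - a)*f(n) = [(6*n**2/13 - 24*n/17 + 3/2)/(n + 5/4)**3] / (n - a').
Simple pole: residue = g(a) at a = (-5/14) + ((1/28)*sqrt(782))*i, which is (6777568/66468623) + ((447793136/25989231593)*sqrt(782))*i.
List the singular points by increasing real part (a conjugate pair: the negative imaginary part first).

Radius of convergence at 0: (3/4)*sqrt(2).
At -5/4: a pole of order 3; residue -13555136/66468623.
At (-5/14) - ((1/28)*sqrt(782))*i: a pole of order 1; residue (6777568/66468623) - ((447793136/25989231593)*sqrt(782))*i.
At (-5/14) + ((1/28)*sqrt(782))*i: a pole of order 1; residue (6777568/66468623) + ((447793136/25989231593)*sqrt(782))*i.


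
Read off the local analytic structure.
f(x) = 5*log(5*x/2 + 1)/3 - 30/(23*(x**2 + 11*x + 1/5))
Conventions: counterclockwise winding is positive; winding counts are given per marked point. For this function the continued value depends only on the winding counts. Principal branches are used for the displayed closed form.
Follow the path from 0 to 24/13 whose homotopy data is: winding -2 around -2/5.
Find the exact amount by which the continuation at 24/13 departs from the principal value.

The rational part is single-valued and drops out of the difference; each branch term changes only by its own monodromy.
(5/3)*log(1 - x/(-2/5)): each positive loop around -2/5 adds 2*pi*i to the log, so winding -2 contributes (5/3)*(-2)*2*pi*i = -(20/3)*pi*i.
Summing the contributions at x = 24/13 gives -(20/3)*pi*i.

Continued minus principal equals -(20/3)*pi*i.


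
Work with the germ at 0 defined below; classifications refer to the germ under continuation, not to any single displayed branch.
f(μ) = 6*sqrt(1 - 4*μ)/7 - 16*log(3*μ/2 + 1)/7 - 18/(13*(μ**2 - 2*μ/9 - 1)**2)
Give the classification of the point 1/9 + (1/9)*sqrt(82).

The point is a pole of order 2.

The denominator factor μ**2 - 2*μ/9 - 1 vanishes at 1/9 + (1/9)*sqrt(82) and appears to the power 2; the numerator there equals -18/13, nonzero, and no other factor vanishes.
The branch terms are analytic at this point.
Hence a pole whose order is the multiplicity, 2.


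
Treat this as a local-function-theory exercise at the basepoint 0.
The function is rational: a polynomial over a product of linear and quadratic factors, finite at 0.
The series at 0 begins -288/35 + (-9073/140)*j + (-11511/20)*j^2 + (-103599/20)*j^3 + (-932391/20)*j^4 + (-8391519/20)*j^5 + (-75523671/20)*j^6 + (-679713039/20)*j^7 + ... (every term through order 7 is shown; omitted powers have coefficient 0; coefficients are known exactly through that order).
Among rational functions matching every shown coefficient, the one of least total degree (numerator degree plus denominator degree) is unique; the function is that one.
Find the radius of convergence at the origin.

The radius of convergence is 1/9.

No rational of total degree below 3 reproduces all 8 coefficients; solving the [2/1] Pade equations on them gives f(j) = (-6*j**2/7 - 37*j/36 + 32/35)/(j - 1/9), whose expansion matches every shown term.
Denominator factor (j - 1/9): pole of order 1 at 1/9, modulus 1/9.
The radius of convergence is the smallest modulus among the singular points: 1/9.


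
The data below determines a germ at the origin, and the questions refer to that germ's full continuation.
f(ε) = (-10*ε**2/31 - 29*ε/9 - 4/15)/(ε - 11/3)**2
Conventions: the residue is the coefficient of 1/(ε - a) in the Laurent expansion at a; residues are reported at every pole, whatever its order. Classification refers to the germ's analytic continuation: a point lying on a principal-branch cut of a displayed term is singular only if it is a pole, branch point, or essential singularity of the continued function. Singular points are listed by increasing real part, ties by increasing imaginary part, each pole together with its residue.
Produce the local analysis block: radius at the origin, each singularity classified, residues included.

Radius of convergence at 0: 11/3.
At 11/3: a pole of order 2; residue -1559/279.

Denominator factor (ε - 11/3)^2: pole of order 2 at 11/3, modulus 11/3.
The radius of convergence is the smallest modulus among the singular points: 11/3.
At the order-2 pole 11/3 set g(ε) = (ε - (11/3))^2*f(ε) = -10*ε**2/31 - 29*ε/9 - 4/15.
Order-2 pole: residue = g'(a); g'(11/3) = -1559/279, so the residue is -1559/279.


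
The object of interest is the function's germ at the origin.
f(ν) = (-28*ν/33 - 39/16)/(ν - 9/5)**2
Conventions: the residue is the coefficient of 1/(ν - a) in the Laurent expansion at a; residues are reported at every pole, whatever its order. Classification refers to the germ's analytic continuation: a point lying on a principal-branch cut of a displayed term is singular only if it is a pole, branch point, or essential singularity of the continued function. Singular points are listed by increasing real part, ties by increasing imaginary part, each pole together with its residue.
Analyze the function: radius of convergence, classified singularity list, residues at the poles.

Radius of convergence at 0: 9/5.
At 9/5: a pole of order 2; residue -28/33.

Denominator factor (ν - 9/5)^2: pole of order 2 at 9/5, modulus 9/5.
The radius of convergence is the smallest modulus among the singular points: 9/5.
At the order-2 pole 9/5 set g(ν) = (ν - (9/5))^2*f(ν) = -28*ν/33 - 39/16.
Order-2 pole: residue = g'(a); g'(9/5) = -28/33, so the residue is -28/33.


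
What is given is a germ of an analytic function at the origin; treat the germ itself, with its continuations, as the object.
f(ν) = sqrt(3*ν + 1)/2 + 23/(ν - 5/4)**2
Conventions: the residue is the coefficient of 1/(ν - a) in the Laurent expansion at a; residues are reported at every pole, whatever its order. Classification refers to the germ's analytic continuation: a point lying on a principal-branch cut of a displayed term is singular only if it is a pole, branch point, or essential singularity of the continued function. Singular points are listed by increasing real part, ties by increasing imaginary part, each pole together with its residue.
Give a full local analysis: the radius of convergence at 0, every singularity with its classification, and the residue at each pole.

Denominator factor (ν - 5/4)^2: pole of order 2 at 5/4, modulus 5/4.
Branch term (1/2)*sqrt(1 - ν/(-1/3)): its argument vanishes at ν = -1/3, a square-root branch point, modulus 1/3.
The radius of convergence is the smallest modulus among the singular points: 1/3.
The branch term is analytic at 5/4 and contributes nothing to the residue; only the rational part matters.
At the order-2 pole 5/4 set g(ν) = (ν - (5/4))^2*(rational part) = 23.
Order-2 pole: residue = g'(a); g'(5/4) = 0, so the residue is 0.
List the singular points by increasing real part (a conjugate pair: the negative imaginary part first).

Radius of convergence at 0: 1/3.
At -1/3: an algebraic (square-root) branch point.
At 5/4: a pole of order 2; residue 0.


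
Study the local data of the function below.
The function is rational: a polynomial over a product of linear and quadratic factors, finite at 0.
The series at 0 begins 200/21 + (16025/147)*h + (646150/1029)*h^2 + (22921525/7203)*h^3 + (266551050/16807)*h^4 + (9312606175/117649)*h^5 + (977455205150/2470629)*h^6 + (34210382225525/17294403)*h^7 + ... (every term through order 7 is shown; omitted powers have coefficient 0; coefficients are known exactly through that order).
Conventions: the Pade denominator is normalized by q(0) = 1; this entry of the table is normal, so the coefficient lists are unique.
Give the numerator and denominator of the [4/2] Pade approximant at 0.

The Pade approximant has numerator coefficients [200/21, 319770275/20873601, -639540550/2981943, -7558206500/20873601, -5814005000/20873601]; denominator coefficients [1, -68450768/6957867, 56023887/2319289].

Taylor coefficients needed (read off): a_0 = 200/21, a_1 = 16025/147, a_2 = 646150/1029, a_3 = 22921525/7203, a_4 = 266551050/16807, a_5 = 9312606175/117649, a_6 = 977455205150/2470629.
Write the denominator as Q(h) = 1 + q1*h + q2*h^2. Requiring Q*f - P = O(h^7) with deg P <= 4 kills the coefficients of h^5..h^6 in Q*f:
  h^5: a_5 + q1*a_4 + q2*a_3 = 0, i.e. 9312606175/117649 + (266551050/16807)*q1 + (22921525/7203)*q2 = 0.
  h^6: a_6 + q1*a_5 + q2*a_4 = 0, i.e. 977455205150/2470629 + (9312606175/117649)*q1 + (266551050/16807)*q2 = 0.
Solving this linear system: q1 = -68450768/6957867, q2 = 56023887/2319289.
The numerator is Q*f truncated at degree 4: P0 = a_0 = 200/21; P1 = a_1 + q1*a_0 = 319770275/20873601; P2 = a_2 + q1*a_1 + q2*a_0 = -639540550/2981943; P3 = a_3 + q1*a_2 + q2*a_1 = -7558206500/20873601; P4 = a_4 + q1*a_3 + q2*a_2 = -5814005000/20873601.


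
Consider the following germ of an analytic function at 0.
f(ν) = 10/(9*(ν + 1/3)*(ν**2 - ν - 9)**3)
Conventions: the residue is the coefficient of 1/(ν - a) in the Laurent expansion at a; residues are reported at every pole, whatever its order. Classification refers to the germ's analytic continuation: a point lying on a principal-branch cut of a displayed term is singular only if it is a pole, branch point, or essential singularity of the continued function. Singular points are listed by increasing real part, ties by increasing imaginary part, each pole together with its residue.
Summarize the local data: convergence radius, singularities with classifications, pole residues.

Denominator factor (ν**2 - ν - 9)^3: discriminant 37, real irrational roots 1/2 + (1/2)*sqrt(37) and 1/2 - (1/2)*sqrt(37); poles of order 3, moduli 1/2 + (1/2)*sqrt(37) and -1/2 + (1/2)*sqrt(37).
Denominator factor (ν + 1/3): pole of order 1 at -1/3, modulus 1/3.
The radius of convergence is the smallest modulus among the singular points: 1/3.
The factor ν**2 - ν - 9 splits as (ν - a)(ν - a') with a = 1/2 - (1/2)*sqrt(37), a' = 1/2 + (1/2)*sqrt(37). At the order-3 pole a set g(ν) = (ν - a)^3*f(ν) = [10/(9*(ν + 1/3))] / (ν - a')^3.
Order-3 pole: residue = g''(a)/2; g''(1/2 - (1/2)*sqrt(37)) = 810/456533 + (3295750/23124766049)*sqrt(37), so the residue is 405/456533 + (1647875/23124766049)*sqrt(37).
At the order-1 pole -1/3 set g(ν) = (ν - (-1/3))*f(ν) = 10/(9*(ν**2 - ν - 9)**3).
Simple pole: residue = g(a) at a = -1/3, which is -810/456533.
The factor ν**2 - ν - 9 splits as (ν - a)(ν - a') with a = 1/2 + (1/2)*sqrt(37), a' = 1/2 - (1/2)*sqrt(37). At the order-3 pole a set g(ν) = (ν - a)^3*f(ν) = [10/(9*(ν + 1/3))] / (ν - a')^3.
Order-3 pole: residue = g''(a)/2; g''(1/2 + (1/2)*sqrt(37)) = 810/456533 - (3295750/23124766049)*sqrt(37), so the residue is 405/456533 - (1647875/23124766049)*sqrt(37).
List the singular points by increasing real part (a conjugate pair: the negative imaginary part first).

Radius of convergence at 0: 1/3.
At 1/2 - (1/2)*sqrt(37): a pole of order 3; residue 405/456533 + (1647875/23124766049)*sqrt(37).
At -1/3: a pole of order 1; residue -810/456533.
At 1/2 + (1/2)*sqrt(37): a pole of order 3; residue 405/456533 - (1647875/23124766049)*sqrt(37).


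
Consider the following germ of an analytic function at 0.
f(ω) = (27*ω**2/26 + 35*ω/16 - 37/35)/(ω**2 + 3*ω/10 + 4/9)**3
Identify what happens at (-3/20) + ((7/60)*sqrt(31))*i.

The denominator factor ω**2 + 3*ω/10 + 4/9 vanishes at (-3/20) + ((7/60)*sqrt(31))*i and appears to the power 3; the numerator there equals (-262091/145600) + ((13657/62400)*sqrt(31))*i, nonzero, and no other factor vanishes.
Hence a pole whose order is the multiplicity, 3.

The point is a pole of order 3.


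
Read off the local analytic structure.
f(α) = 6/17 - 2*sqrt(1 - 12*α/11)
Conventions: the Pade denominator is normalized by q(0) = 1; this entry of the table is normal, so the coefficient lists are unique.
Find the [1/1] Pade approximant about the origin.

The Pade approximant has numerator coefficients [-28/17, 288/187]; denominator coefficients [1, -3/11].

Taylor coefficients needed (expand at 0): a_0 = -28/17, a_1 = 12/11, a_2 = 36/121.
Write the denominator as Q(α) = 1 + q1*α. Requiring Q*f - P = O(α^3) with deg P <= 1 kills the coefficients of α^2..α^2 in Q*f:
  α^2: a_2 + q1*a_1 = 0, i.e. 36/121 + (12/11)*q1 = 0.
Solving this linear system: q1 = -3/11.
The numerator is Q*f truncated at degree 1: P0 = a_0 = -28/17; P1 = a_1 + q1*a_0 = 288/187.


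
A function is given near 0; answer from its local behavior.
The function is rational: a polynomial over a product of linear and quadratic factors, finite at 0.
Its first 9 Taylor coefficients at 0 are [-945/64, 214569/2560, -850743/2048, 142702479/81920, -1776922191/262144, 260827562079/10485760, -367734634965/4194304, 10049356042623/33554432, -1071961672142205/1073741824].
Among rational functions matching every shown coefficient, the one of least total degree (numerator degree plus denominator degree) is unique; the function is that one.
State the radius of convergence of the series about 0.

No rational of total degree below 7 reproduces all 9 coefficients; solving the [1/6] Pade equations on them gives f(z) = (35/27 - z/15)/(z**2 - 5*z/6 - 4/9)**3, whose expansion matches every shown term.
Denominator factor (z**2 - 5*z/6 - 4/9)^3: discriminant 89/36, real irrational roots 5/12 + (1/12)*sqrt(89) and 5/12 - (1/12)*sqrt(89); poles of order 3, moduli 5/12 + (1/12)*sqrt(89) and -5/12 + (1/12)*sqrt(89).
The radius of convergence is the smallest modulus among the singular points: -5/12 + (1/12)*sqrt(89).

The radius of convergence is -5/12 + (1/12)*sqrt(89).


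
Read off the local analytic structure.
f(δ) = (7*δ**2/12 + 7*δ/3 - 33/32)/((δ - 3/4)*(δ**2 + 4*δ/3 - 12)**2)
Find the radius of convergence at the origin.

Denominator factor (δ**2 + 4*δ/3 - 12)^2: discriminant 448/9, real irrational roots -2/3 + (4/3)*sqrt(7) and -2/3 - (4/3)*sqrt(7); poles of order 2, moduli -2/3 + (4/3)*sqrt(7) and 2/3 + (4/3)*sqrt(7).
Denominator factor (δ - 3/4): pole of order 1 at 3/4, modulus 3/4.
The radius of convergence is the smallest modulus among the singular points: 3/4.

The radius of convergence is 3/4.
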